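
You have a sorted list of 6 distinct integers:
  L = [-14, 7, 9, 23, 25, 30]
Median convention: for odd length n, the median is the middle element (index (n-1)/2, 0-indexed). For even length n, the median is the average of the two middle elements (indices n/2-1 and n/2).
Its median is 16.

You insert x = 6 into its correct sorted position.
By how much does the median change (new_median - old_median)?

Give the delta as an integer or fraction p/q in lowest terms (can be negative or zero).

Answer: -7

Derivation:
Old median = 16
After inserting x = 6: new sorted = [-14, 6, 7, 9, 23, 25, 30]
New median = 9
Delta = 9 - 16 = -7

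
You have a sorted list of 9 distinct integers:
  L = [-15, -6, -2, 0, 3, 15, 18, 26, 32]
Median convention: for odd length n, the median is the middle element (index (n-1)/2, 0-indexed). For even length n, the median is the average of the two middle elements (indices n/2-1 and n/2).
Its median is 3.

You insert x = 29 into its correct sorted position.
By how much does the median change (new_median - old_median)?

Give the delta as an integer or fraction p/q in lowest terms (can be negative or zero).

Old median = 3
After inserting x = 29: new sorted = [-15, -6, -2, 0, 3, 15, 18, 26, 29, 32]
New median = 9
Delta = 9 - 3 = 6

Answer: 6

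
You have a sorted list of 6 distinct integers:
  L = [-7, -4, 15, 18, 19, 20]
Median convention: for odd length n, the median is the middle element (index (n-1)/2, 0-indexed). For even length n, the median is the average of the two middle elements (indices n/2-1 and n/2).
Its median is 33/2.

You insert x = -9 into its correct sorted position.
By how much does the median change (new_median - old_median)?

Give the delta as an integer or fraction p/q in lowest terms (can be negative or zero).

Old median = 33/2
After inserting x = -9: new sorted = [-9, -7, -4, 15, 18, 19, 20]
New median = 15
Delta = 15 - 33/2 = -3/2

Answer: -3/2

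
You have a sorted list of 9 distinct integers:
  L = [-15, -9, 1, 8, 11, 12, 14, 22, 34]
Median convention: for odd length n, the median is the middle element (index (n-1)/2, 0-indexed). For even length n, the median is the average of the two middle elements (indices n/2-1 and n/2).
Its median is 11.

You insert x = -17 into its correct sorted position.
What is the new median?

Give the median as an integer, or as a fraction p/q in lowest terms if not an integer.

Answer: 19/2

Derivation:
Old list (sorted, length 9): [-15, -9, 1, 8, 11, 12, 14, 22, 34]
Old median = 11
Insert x = -17
Old length odd (9). Middle was index 4 = 11.
New length even (10). New median = avg of two middle elements.
x = -17: 0 elements are < x, 9 elements are > x.
New sorted list: [-17, -15, -9, 1, 8, 11, 12, 14, 22, 34]
New median = 19/2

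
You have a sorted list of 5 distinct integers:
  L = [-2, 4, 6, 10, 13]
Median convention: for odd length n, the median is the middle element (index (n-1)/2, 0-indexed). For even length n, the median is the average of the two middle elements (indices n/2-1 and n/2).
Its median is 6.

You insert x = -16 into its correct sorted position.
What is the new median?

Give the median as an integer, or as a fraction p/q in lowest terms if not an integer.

Answer: 5

Derivation:
Old list (sorted, length 5): [-2, 4, 6, 10, 13]
Old median = 6
Insert x = -16
Old length odd (5). Middle was index 2 = 6.
New length even (6). New median = avg of two middle elements.
x = -16: 0 elements are < x, 5 elements are > x.
New sorted list: [-16, -2, 4, 6, 10, 13]
New median = 5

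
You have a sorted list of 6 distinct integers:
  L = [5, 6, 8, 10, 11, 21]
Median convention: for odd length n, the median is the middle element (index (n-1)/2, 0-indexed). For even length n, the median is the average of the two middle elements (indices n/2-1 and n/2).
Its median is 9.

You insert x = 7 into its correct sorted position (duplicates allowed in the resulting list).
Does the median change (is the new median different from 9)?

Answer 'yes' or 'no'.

Answer: yes

Derivation:
Old median = 9
Insert x = 7
New median = 8
Changed? yes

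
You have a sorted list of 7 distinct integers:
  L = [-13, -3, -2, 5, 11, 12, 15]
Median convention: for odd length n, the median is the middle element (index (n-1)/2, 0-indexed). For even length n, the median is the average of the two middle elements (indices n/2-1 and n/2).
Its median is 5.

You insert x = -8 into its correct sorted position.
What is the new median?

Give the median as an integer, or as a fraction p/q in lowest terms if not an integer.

Old list (sorted, length 7): [-13, -3, -2, 5, 11, 12, 15]
Old median = 5
Insert x = -8
Old length odd (7). Middle was index 3 = 5.
New length even (8). New median = avg of two middle elements.
x = -8: 1 elements are < x, 6 elements are > x.
New sorted list: [-13, -8, -3, -2, 5, 11, 12, 15]
New median = 3/2

Answer: 3/2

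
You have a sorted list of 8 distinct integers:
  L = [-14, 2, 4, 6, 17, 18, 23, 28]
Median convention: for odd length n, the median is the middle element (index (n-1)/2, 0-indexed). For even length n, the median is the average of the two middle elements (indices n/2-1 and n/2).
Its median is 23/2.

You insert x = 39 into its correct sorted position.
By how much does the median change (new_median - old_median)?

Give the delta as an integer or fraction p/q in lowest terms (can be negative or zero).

Old median = 23/2
After inserting x = 39: new sorted = [-14, 2, 4, 6, 17, 18, 23, 28, 39]
New median = 17
Delta = 17 - 23/2 = 11/2

Answer: 11/2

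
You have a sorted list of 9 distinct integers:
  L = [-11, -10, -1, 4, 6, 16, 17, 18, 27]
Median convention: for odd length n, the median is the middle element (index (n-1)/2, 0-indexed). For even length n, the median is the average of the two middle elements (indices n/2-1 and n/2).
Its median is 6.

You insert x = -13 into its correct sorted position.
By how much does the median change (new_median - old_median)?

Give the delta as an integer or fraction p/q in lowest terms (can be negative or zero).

Answer: -1

Derivation:
Old median = 6
After inserting x = -13: new sorted = [-13, -11, -10, -1, 4, 6, 16, 17, 18, 27]
New median = 5
Delta = 5 - 6 = -1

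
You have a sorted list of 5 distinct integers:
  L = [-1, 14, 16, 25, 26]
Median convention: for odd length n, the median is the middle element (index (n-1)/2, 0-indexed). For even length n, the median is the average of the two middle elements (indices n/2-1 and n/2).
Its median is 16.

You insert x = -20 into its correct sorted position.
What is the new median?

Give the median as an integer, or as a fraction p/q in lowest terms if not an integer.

Old list (sorted, length 5): [-1, 14, 16, 25, 26]
Old median = 16
Insert x = -20
Old length odd (5). Middle was index 2 = 16.
New length even (6). New median = avg of two middle elements.
x = -20: 0 elements are < x, 5 elements are > x.
New sorted list: [-20, -1, 14, 16, 25, 26]
New median = 15

Answer: 15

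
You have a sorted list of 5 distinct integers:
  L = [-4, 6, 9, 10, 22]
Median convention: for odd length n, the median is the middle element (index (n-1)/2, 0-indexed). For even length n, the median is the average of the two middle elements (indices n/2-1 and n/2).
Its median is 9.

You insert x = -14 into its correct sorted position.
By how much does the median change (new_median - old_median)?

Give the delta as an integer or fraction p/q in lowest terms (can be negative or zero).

Old median = 9
After inserting x = -14: new sorted = [-14, -4, 6, 9, 10, 22]
New median = 15/2
Delta = 15/2 - 9 = -3/2

Answer: -3/2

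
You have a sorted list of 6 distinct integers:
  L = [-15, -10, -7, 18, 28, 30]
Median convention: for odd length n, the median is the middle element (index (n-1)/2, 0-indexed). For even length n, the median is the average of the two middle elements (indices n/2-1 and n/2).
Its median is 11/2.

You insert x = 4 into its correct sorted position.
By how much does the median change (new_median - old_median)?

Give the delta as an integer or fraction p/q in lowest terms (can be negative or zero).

Old median = 11/2
After inserting x = 4: new sorted = [-15, -10, -7, 4, 18, 28, 30]
New median = 4
Delta = 4 - 11/2 = -3/2

Answer: -3/2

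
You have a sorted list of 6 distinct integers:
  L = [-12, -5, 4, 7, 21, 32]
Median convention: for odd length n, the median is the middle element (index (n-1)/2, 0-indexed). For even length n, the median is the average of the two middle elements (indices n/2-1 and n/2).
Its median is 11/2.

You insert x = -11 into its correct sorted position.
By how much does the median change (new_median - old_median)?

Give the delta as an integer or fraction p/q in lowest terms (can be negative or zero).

Old median = 11/2
After inserting x = -11: new sorted = [-12, -11, -5, 4, 7, 21, 32]
New median = 4
Delta = 4 - 11/2 = -3/2

Answer: -3/2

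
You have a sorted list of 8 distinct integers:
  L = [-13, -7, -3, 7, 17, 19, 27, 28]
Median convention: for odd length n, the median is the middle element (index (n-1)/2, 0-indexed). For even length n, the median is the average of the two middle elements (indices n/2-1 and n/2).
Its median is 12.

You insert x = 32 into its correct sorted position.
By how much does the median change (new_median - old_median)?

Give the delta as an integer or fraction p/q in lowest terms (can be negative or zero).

Answer: 5

Derivation:
Old median = 12
After inserting x = 32: new sorted = [-13, -7, -3, 7, 17, 19, 27, 28, 32]
New median = 17
Delta = 17 - 12 = 5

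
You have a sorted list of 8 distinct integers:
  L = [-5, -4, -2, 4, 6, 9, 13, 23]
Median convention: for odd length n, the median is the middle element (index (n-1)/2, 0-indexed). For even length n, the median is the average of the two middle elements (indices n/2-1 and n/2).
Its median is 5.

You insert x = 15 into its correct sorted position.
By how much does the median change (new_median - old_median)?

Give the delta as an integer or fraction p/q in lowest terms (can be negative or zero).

Old median = 5
After inserting x = 15: new sorted = [-5, -4, -2, 4, 6, 9, 13, 15, 23]
New median = 6
Delta = 6 - 5 = 1

Answer: 1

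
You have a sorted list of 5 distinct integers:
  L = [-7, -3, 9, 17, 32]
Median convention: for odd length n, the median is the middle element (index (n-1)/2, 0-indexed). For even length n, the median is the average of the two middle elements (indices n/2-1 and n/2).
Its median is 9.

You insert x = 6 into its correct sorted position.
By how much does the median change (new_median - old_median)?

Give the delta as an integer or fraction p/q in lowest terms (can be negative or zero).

Answer: -3/2

Derivation:
Old median = 9
After inserting x = 6: new sorted = [-7, -3, 6, 9, 17, 32]
New median = 15/2
Delta = 15/2 - 9 = -3/2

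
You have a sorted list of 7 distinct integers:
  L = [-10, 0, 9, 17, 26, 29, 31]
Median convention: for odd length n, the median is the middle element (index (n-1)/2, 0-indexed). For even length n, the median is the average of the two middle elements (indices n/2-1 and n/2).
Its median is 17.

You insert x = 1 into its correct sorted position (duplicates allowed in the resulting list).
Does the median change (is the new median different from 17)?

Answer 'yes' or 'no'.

Old median = 17
Insert x = 1
New median = 13
Changed? yes

Answer: yes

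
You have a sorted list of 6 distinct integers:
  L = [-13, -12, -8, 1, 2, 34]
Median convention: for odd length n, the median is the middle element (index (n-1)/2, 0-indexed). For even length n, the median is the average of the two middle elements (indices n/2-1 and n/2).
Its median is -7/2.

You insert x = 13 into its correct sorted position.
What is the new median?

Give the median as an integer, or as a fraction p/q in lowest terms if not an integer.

Old list (sorted, length 6): [-13, -12, -8, 1, 2, 34]
Old median = -7/2
Insert x = 13
Old length even (6). Middle pair: indices 2,3 = -8,1.
New length odd (7). New median = single middle element.
x = 13: 5 elements are < x, 1 elements are > x.
New sorted list: [-13, -12, -8, 1, 2, 13, 34]
New median = 1

Answer: 1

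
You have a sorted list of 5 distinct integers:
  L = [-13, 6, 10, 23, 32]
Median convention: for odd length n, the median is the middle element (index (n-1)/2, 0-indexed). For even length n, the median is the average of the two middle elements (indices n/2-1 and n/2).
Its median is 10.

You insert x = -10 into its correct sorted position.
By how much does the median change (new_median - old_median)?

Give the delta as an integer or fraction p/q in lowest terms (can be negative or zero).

Answer: -2

Derivation:
Old median = 10
After inserting x = -10: new sorted = [-13, -10, 6, 10, 23, 32]
New median = 8
Delta = 8 - 10 = -2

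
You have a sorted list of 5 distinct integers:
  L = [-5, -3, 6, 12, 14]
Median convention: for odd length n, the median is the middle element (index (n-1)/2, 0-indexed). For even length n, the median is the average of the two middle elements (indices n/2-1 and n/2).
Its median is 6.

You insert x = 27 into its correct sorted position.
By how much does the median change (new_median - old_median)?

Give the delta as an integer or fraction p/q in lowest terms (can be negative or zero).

Answer: 3

Derivation:
Old median = 6
After inserting x = 27: new sorted = [-5, -3, 6, 12, 14, 27]
New median = 9
Delta = 9 - 6 = 3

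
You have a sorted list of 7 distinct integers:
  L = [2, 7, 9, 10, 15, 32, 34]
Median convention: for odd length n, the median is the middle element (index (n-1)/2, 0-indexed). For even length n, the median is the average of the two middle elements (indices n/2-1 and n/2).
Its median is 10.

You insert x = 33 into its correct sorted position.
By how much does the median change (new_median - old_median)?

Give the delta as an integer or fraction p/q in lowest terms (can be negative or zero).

Answer: 5/2

Derivation:
Old median = 10
After inserting x = 33: new sorted = [2, 7, 9, 10, 15, 32, 33, 34]
New median = 25/2
Delta = 25/2 - 10 = 5/2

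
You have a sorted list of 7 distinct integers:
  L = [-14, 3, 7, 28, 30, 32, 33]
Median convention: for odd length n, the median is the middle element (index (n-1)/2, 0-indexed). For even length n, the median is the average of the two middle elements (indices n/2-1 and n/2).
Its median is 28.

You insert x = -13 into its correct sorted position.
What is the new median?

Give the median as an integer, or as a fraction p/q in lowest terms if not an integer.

Answer: 35/2

Derivation:
Old list (sorted, length 7): [-14, 3, 7, 28, 30, 32, 33]
Old median = 28
Insert x = -13
Old length odd (7). Middle was index 3 = 28.
New length even (8). New median = avg of two middle elements.
x = -13: 1 elements are < x, 6 elements are > x.
New sorted list: [-14, -13, 3, 7, 28, 30, 32, 33]
New median = 35/2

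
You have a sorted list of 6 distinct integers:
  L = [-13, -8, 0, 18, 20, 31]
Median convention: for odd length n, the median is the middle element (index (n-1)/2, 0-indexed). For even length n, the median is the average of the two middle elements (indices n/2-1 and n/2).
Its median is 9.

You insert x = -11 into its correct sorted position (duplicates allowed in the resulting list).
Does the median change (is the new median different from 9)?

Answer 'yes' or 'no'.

Old median = 9
Insert x = -11
New median = 0
Changed? yes

Answer: yes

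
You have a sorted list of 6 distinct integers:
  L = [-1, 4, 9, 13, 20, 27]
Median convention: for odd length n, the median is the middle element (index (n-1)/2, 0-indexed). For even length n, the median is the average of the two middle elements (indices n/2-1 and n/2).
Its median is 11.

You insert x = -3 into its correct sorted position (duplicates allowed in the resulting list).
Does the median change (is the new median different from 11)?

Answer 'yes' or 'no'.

Answer: yes

Derivation:
Old median = 11
Insert x = -3
New median = 9
Changed? yes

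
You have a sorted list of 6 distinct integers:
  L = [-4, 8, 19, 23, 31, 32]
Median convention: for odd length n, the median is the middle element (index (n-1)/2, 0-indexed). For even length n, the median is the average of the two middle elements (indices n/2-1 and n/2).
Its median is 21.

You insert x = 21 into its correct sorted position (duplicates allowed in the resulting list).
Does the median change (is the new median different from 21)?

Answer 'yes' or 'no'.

Old median = 21
Insert x = 21
New median = 21
Changed? no

Answer: no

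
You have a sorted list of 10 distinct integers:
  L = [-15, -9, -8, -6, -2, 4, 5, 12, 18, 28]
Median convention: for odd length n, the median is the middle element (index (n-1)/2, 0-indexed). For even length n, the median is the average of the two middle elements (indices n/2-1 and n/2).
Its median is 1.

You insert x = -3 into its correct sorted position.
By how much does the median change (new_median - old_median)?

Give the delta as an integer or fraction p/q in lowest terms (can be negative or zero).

Old median = 1
After inserting x = -3: new sorted = [-15, -9, -8, -6, -3, -2, 4, 5, 12, 18, 28]
New median = -2
Delta = -2 - 1 = -3

Answer: -3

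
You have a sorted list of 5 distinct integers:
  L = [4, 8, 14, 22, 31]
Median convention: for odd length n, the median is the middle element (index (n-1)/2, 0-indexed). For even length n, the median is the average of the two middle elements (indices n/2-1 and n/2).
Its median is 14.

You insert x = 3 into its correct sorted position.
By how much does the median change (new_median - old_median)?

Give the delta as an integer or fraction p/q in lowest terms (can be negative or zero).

Old median = 14
After inserting x = 3: new sorted = [3, 4, 8, 14, 22, 31]
New median = 11
Delta = 11 - 14 = -3

Answer: -3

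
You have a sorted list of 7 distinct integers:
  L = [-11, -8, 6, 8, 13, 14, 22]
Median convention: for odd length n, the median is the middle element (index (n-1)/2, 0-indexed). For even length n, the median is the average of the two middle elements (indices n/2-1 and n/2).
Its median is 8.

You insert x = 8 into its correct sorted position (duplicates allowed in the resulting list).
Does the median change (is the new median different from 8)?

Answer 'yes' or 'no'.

Old median = 8
Insert x = 8
New median = 8
Changed? no

Answer: no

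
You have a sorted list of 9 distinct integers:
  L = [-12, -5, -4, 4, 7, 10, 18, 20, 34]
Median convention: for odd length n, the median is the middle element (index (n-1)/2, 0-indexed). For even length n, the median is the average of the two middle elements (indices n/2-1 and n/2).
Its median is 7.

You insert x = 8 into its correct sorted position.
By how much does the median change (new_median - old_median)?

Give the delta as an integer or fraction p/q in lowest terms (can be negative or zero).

Old median = 7
After inserting x = 8: new sorted = [-12, -5, -4, 4, 7, 8, 10, 18, 20, 34]
New median = 15/2
Delta = 15/2 - 7 = 1/2

Answer: 1/2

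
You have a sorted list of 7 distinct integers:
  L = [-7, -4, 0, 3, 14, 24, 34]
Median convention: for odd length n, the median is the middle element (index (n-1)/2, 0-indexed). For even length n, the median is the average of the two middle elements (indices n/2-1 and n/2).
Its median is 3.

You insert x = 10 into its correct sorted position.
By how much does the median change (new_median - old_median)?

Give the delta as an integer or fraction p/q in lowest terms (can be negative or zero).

Old median = 3
After inserting x = 10: new sorted = [-7, -4, 0, 3, 10, 14, 24, 34]
New median = 13/2
Delta = 13/2 - 3 = 7/2

Answer: 7/2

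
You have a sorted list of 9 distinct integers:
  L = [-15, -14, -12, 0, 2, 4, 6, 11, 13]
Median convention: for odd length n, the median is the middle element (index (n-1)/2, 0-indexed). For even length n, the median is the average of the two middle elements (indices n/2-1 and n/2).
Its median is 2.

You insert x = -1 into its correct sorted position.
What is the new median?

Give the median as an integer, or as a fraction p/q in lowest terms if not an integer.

Answer: 1

Derivation:
Old list (sorted, length 9): [-15, -14, -12, 0, 2, 4, 6, 11, 13]
Old median = 2
Insert x = -1
Old length odd (9). Middle was index 4 = 2.
New length even (10). New median = avg of two middle elements.
x = -1: 3 elements are < x, 6 elements are > x.
New sorted list: [-15, -14, -12, -1, 0, 2, 4, 6, 11, 13]
New median = 1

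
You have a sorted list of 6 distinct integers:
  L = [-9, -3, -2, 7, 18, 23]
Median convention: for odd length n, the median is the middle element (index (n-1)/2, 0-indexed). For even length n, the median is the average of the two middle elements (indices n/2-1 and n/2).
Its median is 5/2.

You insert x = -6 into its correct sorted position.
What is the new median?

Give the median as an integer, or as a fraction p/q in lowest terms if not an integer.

Answer: -2

Derivation:
Old list (sorted, length 6): [-9, -3, -2, 7, 18, 23]
Old median = 5/2
Insert x = -6
Old length even (6). Middle pair: indices 2,3 = -2,7.
New length odd (7). New median = single middle element.
x = -6: 1 elements are < x, 5 elements are > x.
New sorted list: [-9, -6, -3, -2, 7, 18, 23]
New median = -2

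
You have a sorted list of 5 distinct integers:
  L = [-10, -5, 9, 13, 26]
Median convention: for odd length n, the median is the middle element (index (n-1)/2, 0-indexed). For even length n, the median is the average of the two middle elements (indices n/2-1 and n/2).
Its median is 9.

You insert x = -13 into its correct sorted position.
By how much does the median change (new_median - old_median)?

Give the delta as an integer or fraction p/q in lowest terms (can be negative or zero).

Answer: -7

Derivation:
Old median = 9
After inserting x = -13: new sorted = [-13, -10, -5, 9, 13, 26]
New median = 2
Delta = 2 - 9 = -7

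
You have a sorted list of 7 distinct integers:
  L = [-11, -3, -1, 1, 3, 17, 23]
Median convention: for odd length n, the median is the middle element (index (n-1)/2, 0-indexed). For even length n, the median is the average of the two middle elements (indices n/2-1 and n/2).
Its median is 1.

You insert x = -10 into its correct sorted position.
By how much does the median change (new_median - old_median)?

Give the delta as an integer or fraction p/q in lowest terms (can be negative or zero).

Answer: -1

Derivation:
Old median = 1
After inserting x = -10: new sorted = [-11, -10, -3, -1, 1, 3, 17, 23]
New median = 0
Delta = 0 - 1 = -1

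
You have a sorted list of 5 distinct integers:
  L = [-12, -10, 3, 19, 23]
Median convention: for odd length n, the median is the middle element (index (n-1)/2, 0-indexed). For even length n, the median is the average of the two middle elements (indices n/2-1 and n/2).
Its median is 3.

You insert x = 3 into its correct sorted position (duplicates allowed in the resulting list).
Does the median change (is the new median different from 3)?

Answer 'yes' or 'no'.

Old median = 3
Insert x = 3
New median = 3
Changed? no

Answer: no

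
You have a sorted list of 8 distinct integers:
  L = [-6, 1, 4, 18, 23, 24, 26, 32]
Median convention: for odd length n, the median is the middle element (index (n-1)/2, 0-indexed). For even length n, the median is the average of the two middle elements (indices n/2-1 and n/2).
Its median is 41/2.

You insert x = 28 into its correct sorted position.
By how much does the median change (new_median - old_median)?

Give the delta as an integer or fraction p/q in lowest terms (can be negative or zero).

Answer: 5/2

Derivation:
Old median = 41/2
After inserting x = 28: new sorted = [-6, 1, 4, 18, 23, 24, 26, 28, 32]
New median = 23
Delta = 23 - 41/2 = 5/2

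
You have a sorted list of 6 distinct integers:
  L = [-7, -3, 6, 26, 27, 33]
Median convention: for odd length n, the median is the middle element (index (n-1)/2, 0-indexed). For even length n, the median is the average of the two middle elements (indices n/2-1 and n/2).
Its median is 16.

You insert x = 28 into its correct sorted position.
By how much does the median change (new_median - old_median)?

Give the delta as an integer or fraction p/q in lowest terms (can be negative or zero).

Answer: 10

Derivation:
Old median = 16
After inserting x = 28: new sorted = [-7, -3, 6, 26, 27, 28, 33]
New median = 26
Delta = 26 - 16 = 10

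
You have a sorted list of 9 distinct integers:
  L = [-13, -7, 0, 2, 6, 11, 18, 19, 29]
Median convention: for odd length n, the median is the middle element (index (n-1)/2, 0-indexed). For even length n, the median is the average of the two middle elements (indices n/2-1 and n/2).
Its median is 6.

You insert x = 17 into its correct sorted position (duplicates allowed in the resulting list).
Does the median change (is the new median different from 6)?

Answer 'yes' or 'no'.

Answer: yes

Derivation:
Old median = 6
Insert x = 17
New median = 17/2
Changed? yes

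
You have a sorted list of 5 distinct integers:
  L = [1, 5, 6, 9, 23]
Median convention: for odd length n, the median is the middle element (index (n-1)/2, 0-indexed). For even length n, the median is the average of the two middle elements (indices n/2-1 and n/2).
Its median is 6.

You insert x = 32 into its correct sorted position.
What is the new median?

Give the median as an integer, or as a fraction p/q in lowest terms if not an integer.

Old list (sorted, length 5): [1, 5, 6, 9, 23]
Old median = 6
Insert x = 32
Old length odd (5). Middle was index 2 = 6.
New length even (6). New median = avg of two middle elements.
x = 32: 5 elements are < x, 0 elements are > x.
New sorted list: [1, 5, 6, 9, 23, 32]
New median = 15/2

Answer: 15/2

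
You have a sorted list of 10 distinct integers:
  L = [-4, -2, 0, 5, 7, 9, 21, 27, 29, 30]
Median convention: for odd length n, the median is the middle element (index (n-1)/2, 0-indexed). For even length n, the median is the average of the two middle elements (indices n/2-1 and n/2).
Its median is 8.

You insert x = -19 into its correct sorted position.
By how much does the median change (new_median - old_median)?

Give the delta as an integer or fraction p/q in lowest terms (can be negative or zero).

Answer: -1

Derivation:
Old median = 8
After inserting x = -19: new sorted = [-19, -4, -2, 0, 5, 7, 9, 21, 27, 29, 30]
New median = 7
Delta = 7 - 8 = -1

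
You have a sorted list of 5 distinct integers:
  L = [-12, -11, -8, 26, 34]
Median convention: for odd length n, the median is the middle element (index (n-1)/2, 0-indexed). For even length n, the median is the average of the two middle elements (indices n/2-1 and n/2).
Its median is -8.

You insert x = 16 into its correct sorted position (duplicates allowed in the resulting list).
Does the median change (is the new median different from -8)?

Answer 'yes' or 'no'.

Answer: yes

Derivation:
Old median = -8
Insert x = 16
New median = 4
Changed? yes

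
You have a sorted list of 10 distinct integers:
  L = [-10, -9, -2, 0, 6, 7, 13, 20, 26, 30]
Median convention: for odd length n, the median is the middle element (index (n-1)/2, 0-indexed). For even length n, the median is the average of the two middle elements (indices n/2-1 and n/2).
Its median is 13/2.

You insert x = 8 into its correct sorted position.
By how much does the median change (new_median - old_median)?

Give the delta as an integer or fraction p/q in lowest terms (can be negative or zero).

Old median = 13/2
After inserting x = 8: new sorted = [-10, -9, -2, 0, 6, 7, 8, 13, 20, 26, 30]
New median = 7
Delta = 7 - 13/2 = 1/2

Answer: 1/2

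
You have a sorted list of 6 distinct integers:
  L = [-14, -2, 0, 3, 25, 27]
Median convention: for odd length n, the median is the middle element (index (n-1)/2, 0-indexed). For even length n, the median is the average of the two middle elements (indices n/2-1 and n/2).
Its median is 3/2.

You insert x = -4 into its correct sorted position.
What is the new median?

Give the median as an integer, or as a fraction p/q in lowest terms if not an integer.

Answer: 0

Derivation:
Old list (sorted, length 6): [-14, -2, 0, 3, 25, 27]
Old median = 3/2
Insert x = -4
Old length even (6). Middle pair: indices 2,3 = 0,3.
New length odd (7). New median = single middle element.
x = -4: 1 elements are < x, 5 elements are > x.
New sorted list: [-14, -4, -2, 0, 3, 25, 27]
New median = 0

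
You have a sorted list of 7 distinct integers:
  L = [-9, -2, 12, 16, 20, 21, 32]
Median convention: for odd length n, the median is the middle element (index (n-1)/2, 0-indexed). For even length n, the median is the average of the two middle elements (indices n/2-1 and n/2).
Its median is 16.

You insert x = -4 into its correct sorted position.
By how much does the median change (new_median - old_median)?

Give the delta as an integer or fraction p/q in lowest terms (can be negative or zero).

Old median = 16
After inserting x = -4: new sorted = [-9, -4, -2, 12, 16, 20, 21, 32]
New median = 14
Delta = 14 - 16 = -2

Answer: -2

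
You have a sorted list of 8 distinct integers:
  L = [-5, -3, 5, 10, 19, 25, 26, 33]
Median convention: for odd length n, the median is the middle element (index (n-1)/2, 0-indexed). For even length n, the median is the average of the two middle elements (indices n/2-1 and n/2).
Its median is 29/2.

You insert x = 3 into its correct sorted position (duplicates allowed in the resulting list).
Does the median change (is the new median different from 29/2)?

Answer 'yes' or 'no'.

Old median = 29/2
Insert x = 3
New median = 10
Changed? yes

Answer: yes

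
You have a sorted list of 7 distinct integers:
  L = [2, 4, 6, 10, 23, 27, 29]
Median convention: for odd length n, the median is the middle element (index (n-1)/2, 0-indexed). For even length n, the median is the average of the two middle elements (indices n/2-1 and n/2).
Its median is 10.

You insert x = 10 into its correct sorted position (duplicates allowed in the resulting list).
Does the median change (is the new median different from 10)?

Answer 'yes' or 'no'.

Old median = 10
Insert x = 10
New median = 10
Changed? no

Answer: no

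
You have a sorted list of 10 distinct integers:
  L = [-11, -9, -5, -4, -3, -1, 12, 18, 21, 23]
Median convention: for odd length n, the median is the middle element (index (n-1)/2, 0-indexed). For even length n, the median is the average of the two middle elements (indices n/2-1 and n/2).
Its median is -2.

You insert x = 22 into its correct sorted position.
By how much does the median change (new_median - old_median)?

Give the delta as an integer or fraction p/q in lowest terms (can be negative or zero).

Answer: 1

Derivation:
Old median = -2
After inserting x = 22: new sorted = [-11, -9, -5, -4, -3, -1, 12, 18, 21, 22, 23]
New median = -1
Delta = -1 - -2 = 1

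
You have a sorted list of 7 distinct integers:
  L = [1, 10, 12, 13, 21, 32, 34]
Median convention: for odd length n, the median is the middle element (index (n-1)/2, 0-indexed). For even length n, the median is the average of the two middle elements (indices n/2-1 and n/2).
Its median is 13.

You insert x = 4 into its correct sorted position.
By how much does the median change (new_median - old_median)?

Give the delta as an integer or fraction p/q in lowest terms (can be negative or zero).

Answer: -1/2

Derivation:
Old median = 13
After inserting x = 4: new sorted = [1, 4, 10, 12, 13, 21, 32, 34]
New median = 25/2
Delta = 25/2 - 13 = -1/2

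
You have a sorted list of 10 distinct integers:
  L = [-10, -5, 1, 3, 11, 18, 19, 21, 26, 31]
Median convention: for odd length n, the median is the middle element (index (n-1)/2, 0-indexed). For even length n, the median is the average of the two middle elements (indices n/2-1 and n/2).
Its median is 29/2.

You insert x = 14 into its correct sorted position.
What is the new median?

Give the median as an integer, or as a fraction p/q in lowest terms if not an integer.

Old list (sorted, length 10): [-10, -5, 1, 3, 11, 18, 19, 21, 26, 31]
Old median = 29/2
Insert x = 14
Old length even (10). Middle pair: indices 4,5 = 11,18.
New length odd (11). New median = single middle element.
x = 14: 5 elements are < x, 5 elements are > x.
New sorted list: [-10, -5, 1, 3, 11, 14, 18, 19, 21, 26, 31]
New median = 14

Answer: 14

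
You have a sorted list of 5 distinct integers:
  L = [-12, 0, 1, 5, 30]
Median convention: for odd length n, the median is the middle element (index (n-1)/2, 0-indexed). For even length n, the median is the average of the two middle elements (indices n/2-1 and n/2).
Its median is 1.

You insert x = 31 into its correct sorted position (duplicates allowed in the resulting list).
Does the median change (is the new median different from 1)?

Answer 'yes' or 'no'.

Old median = 1
Insert x = 31
New median = 3
Changed? yes

Answer: yes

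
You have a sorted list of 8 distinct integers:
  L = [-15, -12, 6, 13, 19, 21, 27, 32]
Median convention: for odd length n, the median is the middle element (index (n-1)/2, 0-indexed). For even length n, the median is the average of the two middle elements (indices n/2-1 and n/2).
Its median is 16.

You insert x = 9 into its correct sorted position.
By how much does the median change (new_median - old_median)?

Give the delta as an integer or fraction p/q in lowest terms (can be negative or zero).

Old median = 16
After inserting x = 9: new sorted = [-15, -12, 6, 9, 13, 19, 21, 27, 32]
New median = 13
Delta = 13 - 16 = -3

Answer: -3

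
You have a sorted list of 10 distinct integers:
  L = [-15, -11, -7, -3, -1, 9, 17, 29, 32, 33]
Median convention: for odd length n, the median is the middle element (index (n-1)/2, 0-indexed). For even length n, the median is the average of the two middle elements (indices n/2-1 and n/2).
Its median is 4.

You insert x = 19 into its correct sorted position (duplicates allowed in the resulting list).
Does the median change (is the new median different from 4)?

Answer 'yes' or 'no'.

Answer: yes

Derivation:
Old median = 4
Insert x = 19
New median = 9
Changed? yes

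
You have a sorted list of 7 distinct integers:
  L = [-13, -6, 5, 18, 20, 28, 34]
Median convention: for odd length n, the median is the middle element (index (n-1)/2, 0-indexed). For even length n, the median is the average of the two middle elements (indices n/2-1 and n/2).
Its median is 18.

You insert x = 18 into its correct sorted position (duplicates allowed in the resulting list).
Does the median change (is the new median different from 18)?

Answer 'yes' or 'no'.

Answer: no

Derivation:
Old median = 18
Insert x = 18
New median = 18
Changed? no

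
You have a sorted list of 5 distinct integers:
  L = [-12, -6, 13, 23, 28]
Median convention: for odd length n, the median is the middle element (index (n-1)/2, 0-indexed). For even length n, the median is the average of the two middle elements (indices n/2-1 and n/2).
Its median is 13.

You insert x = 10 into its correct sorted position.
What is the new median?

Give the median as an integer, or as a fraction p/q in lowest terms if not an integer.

Old list (sorted, length 5): [-12, -6, 13, 23, 28]
Old median = 13
Insert x = 10
Old length odd (5). Middle was index 2 = 13.
New length even (6). New median = avg of two middle elements.
x = 10: 2 elements are < x, 3 elements are > x.
New sorted list: [-12, -6, 10, 13, 23, 28]
New median = 23/2

Answer: 23/2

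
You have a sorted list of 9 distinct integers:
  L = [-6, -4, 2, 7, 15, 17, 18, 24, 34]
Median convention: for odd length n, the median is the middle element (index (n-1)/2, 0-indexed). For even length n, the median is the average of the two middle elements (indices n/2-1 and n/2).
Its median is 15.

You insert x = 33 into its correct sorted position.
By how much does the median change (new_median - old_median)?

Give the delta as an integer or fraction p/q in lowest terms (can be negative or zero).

Answer: 1

Derivation:
Old median = 15
After inserting x = 33: new sorted = [-6, -4, 2, 7, 15, 17, 18, 24, 33, 34]
New median = 16
Delta = 16 - 15 = 1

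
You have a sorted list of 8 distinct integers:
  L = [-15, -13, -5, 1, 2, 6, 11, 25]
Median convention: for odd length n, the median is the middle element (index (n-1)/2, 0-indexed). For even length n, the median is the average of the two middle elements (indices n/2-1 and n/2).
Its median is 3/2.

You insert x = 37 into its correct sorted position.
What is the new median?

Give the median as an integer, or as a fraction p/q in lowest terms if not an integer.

Old list (sorted, length 8): [-15, -13, -5, 1, 2, 6, 11, 25]
Old median = 3/2
Insert x = 37
Old length even (8). Middle pair: indices 3,4 = 1,2.
New length odd (9). New median = single middle element.
x = 37: 8 elements are < x, 0 elements are > x.
New sorted list: [-15, -13, -5, 1, 2, 6, 11, 25, 37]
New median = 2

Answer: 2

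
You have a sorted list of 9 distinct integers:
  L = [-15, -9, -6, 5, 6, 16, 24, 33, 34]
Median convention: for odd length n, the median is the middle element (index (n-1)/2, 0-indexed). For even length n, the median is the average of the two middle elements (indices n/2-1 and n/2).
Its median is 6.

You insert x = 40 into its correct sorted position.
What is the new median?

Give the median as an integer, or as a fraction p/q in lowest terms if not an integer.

Old list (sorted, length 9): [-15, -9, -6, 5, 6, 16, 24, 33, 34]
Old median = 6
Insert x = 40
Old length odd (9). Middle was index 4 = 6.
New length even (10). New median = avg of two middle elements.
x = 40: 9 elements are < x, 0 elements are > x.
New sorted list: [-15, -9, -6, 5, 6, 16, 24, 33, 34, 40]
New median = 11

Answer: 11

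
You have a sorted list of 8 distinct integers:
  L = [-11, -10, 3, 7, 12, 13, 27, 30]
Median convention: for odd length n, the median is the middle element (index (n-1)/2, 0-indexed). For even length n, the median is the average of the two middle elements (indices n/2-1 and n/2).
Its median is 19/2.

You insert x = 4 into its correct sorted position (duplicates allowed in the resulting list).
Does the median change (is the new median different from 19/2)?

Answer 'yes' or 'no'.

Old median = 19/2
Insert x = 4
New median = 7
Changed? yes

Answer: yes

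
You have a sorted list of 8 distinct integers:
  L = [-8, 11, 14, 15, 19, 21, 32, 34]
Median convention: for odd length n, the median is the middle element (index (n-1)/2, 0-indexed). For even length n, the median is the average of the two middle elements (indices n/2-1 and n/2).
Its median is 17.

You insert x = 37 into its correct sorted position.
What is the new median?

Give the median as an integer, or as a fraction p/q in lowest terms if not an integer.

Answer: 19

Derivation:
Old list (sorted, length 8): [-8, 11, 14, 15, 19, 21, 32, 34]
Old median = 17
Insert x = 37
Old length even (8). Middle pair: indices 3,4 = 15,19.
New length odd (9). New median = single middle element.
x = 37: 8 elements are < x, 0 elements are > x.
New sorted list: [-8, 11, 14, 15, 19, 21, 32, 34, 37]
New median = 19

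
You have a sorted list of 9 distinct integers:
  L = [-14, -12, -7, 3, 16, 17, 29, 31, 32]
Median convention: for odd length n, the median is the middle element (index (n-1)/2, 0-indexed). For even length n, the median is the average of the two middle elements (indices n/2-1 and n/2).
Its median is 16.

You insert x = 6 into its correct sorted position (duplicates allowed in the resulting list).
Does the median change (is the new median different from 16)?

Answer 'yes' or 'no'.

Old median = 16
Insert x = 6
New median = 11
Changed? yes

Answer: yes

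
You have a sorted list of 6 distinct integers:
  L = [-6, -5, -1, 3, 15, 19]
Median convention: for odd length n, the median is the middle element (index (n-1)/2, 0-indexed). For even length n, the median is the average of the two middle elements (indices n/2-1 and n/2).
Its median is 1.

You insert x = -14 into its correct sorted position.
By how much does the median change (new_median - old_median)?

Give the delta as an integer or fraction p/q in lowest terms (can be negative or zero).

Answer: -2

Derivation:
Old median = 1
After inserting x = -14: new sorted = [-14, -6, -5, -1, 3, 15, 19]
New median = -1
Delta = -1 - 1 = -2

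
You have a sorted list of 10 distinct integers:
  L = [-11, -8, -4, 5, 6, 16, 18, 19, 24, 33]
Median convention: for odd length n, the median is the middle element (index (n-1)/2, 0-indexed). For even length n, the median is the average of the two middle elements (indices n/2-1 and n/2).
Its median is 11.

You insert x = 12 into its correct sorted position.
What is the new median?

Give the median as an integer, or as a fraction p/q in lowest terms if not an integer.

Answer: 12

Derivation:
Old list (sorted, length 10): [-11, -8, -4, 5, 6, 16, 18, 19, 24, 33]
Old median = 11
Insert x = 12
Old length even (10). Middle pair: indices 4,5 = 6,16.
New length odd (11). New median = single middle element.
x = 12: 5 elements are < x, 5 elements are > x.
New sorted list: [-11, -8, -4, 5, 6, 12, 16, 18, 19, 24, 33]
New median = 12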